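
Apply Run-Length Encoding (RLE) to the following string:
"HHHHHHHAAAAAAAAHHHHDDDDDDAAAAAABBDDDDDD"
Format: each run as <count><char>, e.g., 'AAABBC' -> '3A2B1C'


Scanning runs left to right:
  i=0: run of 'H' x 7 -> '7H'
  i=7: run of 'A' x 8 -> '8A'
  i=15: run of 'H' x 4 -> '4H'
  i=19: run of 'D' x 6 -> '6D'
  i=25: run of 'A' x 6 -> '6A'
  i=31: run of 'B' x 2 -> '2B'
  i=33: run of 'D' x 6 -> '6D'

RLE = 7H8A4H6D6A2B6D


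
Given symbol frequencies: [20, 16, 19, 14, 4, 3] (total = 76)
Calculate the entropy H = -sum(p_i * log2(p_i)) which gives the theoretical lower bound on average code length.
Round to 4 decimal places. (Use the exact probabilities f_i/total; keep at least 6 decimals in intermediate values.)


Per-symbol terms -p_i * log2(p_i) with p_i = f_i/76:
  p = 20/76 = 0.263158: log2(p) = -1.925999, -p*log2(p) = 0.506842
  p = 16/76 = 0.210526: log2(p) = -2.247928, -p*log2(p) = 0.473248
  p = 19/76 = 0.250000: log2(p) = -2.000000, -p*log2(p) = 0.500000
  p = 14/76 = 0.184211: log2(p) = -2.440573, -p*log2(p) = 0.449579
  p = 4/76 = 0.052632: log2(p) = -4.247928, -p*log2(p) = 0.223575
  p = 3/76 = 0.039474: log2(p) = -4.662965, -p*log2(p) = 0.184064
H = 0.506842 + 0.473248 + 0.500000 + 0.449579 + 0.223575 + 0.184064 = 2.337308

H = 2.3373 bits/symbol


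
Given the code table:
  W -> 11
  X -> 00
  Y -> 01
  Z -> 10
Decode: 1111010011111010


Decoding:
11 -> W
11 -> W
01 -> Y
00 -> X
11 -> W
11 -> W
10 -> Z
10 -> Z


Result: WWYXWWZZ


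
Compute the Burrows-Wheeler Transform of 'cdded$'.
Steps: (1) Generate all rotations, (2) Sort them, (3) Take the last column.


Rotations (sorted):
  0: $cdded -> last char: d
  1: cdded$ -> last char: $
  2: d$cdde -> last char: e
  3: dded$c -> last char: c
  4: ded$cd -> last char: d
  5: ed$cdd -> last char: d


BWT = d$ecdd


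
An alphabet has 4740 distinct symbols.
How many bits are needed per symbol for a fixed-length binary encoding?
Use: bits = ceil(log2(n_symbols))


log2(4740) = 12.2107
Bracket: 2^12 = 4096 < 4740 <= 2^13 = 8192
So ceil(log2(4740)) = 13

bits = ceil(log2(4740)) = ceil(12.2107) = 13 bits


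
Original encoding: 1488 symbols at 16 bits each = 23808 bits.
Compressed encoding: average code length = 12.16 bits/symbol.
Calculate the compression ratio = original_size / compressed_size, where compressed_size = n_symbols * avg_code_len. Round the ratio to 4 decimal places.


original_size = n_symbols * orig_bits = 1488 * 16 = 23808 bits
compressed_size = n_symbols * avg_code_len = 1488 * 12.16 = 18094.08 bits
ratio = original_size / compressed_size = 23808 / 18094.08 = 1.3158

Compression ratio = 1.3158


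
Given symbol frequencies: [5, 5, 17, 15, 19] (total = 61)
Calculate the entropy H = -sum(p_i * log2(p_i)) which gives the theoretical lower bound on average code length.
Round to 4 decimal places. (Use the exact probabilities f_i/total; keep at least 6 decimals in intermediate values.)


Per-symbol terms -p_i * log2(p_i) with p_i = f_i/61:
  p = 5/61 = 0.081967: log2(p) = -3.608809, -p*log2(p) = 0.295804
  p = 5/61 = 0.081967: log2(p) = -3.608809, -p*log2(p) = 0.295804
  p = 17/61 = 0.278689: log2(p) = -1.843274, -p*log2(p) = 0.513699
  p = 15/61 = 0.245902: log2(p) = -2.023847, -p*log2(p) = 0.497667
  p = 19/61 = 0.311475: log2(p) = -1.682810, -p*log2(p) = 0.524154
H = 0.295804 + 0.295804 + 0.513699 + 0.497667 + 0.524154 = 2.127128

H = 2.1271 bits/symbol


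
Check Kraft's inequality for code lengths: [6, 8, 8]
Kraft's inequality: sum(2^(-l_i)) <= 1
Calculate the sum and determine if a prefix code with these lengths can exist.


Sum = 2^(-6) + 2^(-8) + 2^(-8)
    = 0.015625 + 0.00390625 + 0.00390625
    = 6/256 = 0.0234375
Since 0.0234375 <= 1, Kraft's inequality IS satisfied.
A prefix code with these lengths CAN exist.

Kraft sum = 0.0234375. Satisfied.


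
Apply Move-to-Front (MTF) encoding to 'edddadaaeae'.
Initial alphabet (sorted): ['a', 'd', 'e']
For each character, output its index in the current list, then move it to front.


MTF encoding:
'e': index 2 in ['a', 'd', 'e'] -> ['e', 'a', 'd']
'd': index 2 in ['e', 'a', 'd'] -> ['d', 'e', 'a']
'd': index 0 in ['d', 'e', 'a'] -> ['d', 'e', 'a']
'd': index 0 in ['d', 'e', 'a'] -> ['d', 'e', 'a']
'a': index 2 in ['d', 'e', 'a'] -> ['a', 'd', 'e']
'd': index 1 in ['a', 'd', 'e'] -> ['d', 'a', 'e']
'a': index 1 in ['d', 'a', 'e'] -> ['a', 'd', 'e']
'a': index 0 in ['a', 'd', 'e'] -> ['a', 'd', 'e']
'e': index 2 in ['a', 'd', 'e'] -> ['e', 'a', 'd']
'a': index 1 in ['e', 'a', 'd'] -> ['a', 'e', 'd']
'e': index 1 in ['a', 'e', 'd'] -> ['e', 'a', 'd']


Output: [2, 2, 0, 0, 2, 1, 1, 0, 2, 1, 1]


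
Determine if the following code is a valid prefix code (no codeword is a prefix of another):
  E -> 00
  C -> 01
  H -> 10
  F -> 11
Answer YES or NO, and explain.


Checking each pair (does one codeword prefix another?):
  E='00' vs C='01': no prefix
  E='00' vs H='10': no prefix
  E='00' vs F='11': no prefix
  C='01' vs E='00': no prefix
  C='01' vs H='10': no prefix
  C='01' vs F='11': no prefix
  H='10' vs E='00': no prefix
  H='10' vs C='01': no prefix
  H='10' vs F='11': no prefix
  F='11' vs E='00': no prefix
  F='11' vs C='01': no prefix
  F='11' vs H='10': no prefix
No violation found over all pairs.

YES -- this is a valid prefix code. No codeword is a prefix of any other codeword.


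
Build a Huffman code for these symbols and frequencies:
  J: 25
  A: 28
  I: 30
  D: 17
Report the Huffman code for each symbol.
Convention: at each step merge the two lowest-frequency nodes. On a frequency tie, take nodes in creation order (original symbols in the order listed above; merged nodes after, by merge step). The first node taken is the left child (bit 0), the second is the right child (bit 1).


Huffman tree construction:
Step 1: Merge D(17) + J(25) = 42
Step 2: Merge A(28) + I(30) = 58
Step 3: Merge (D+J)(42) + (A+I)(58) = 100
Read each symbol's code off the tree from the root (left child = 0, right child = 1).

Codes:
  J: 01 (length 2)
  A: 10 (length 2)
  I: 11 (length 2)
  D: 00 (length 2)
Average code length: 200/100 = 2.0000 bits/symbol


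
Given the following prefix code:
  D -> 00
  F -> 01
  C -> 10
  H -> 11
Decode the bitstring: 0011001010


Decoding step by step:
Bits 00 -> D
Bits 11 -> H
Bits 00 -> D
Bits 10 -> C
Bits 10 -> C


Decoded message: DHDCC


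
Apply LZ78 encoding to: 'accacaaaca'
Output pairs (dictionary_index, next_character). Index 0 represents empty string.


LZ78 encoding steps:
Dictionary: {0: ''}
Step 1: w='' (idx 0), next='a' -> output (0, 'a'), add 'a' as idx 1
Step 2: w='' (idx 0), next='c' -> output (0, 'c'), add 'c' as idx 2
Step 3: w='c' (idx 2), next='a' -> output (2, 'a'), add 'ca' as idx 3
Step 4: w='ca' (idx 3), next='a' -> output (3, 'a'), add 'caa' as idx 4
Step 5: w='a' (idx 1), next='c' -> output (1, 'c'), add 'ac' as idx 5
Step 6: w='a' (idx 1), end of input -> output (1, '')


Encoded: [(0, 'a'), (0, 'c'), (2, 'a'), (3, 'a'), (1, 'c'), (1, '')]


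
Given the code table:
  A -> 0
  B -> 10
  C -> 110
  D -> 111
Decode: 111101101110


Decoding:
111 -> D
10 -> B
110 -> C
111 -> D
0 -> A


Result: DBCDA


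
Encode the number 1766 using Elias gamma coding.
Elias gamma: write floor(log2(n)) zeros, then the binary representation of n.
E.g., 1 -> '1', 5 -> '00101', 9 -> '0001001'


num_bits = floor(log2(1766)) + 1 = 11
leading_zeros = num_bits - 1 = 10
binary(1766) = 11011100110

Elias gamma(1766) = '0000000000' + '11011100110' = 000000000011011100110 (21 bits)


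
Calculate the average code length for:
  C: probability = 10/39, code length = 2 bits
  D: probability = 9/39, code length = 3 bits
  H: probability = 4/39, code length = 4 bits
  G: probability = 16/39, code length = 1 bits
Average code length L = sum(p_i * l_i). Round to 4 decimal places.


Weighted contributions p_i * l_i:
  C: (10/39) * 2 = 20/39
  D: (9/39) * 3 = 27/39
  H: (4/39) * 4 = 16/39
  G: (16/39) * 1 = 16/39
Sum = (20 + 27 + 16 + 16)/39 = 79/39

L = 79/39 = 2.0256 bits/symbol


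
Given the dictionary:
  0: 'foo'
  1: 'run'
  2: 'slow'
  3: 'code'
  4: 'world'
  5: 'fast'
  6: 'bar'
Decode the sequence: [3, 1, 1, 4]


Look up each index in the dictionary:
  3 -> 'code'
  1 -> 'run'
  1 -> 'run'
  4 -> 'world'

Decoded: "code run run world"


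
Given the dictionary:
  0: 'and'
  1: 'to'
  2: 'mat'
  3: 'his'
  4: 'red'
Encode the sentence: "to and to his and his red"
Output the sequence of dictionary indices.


Look up each word in the dictionary:
  'to' -> 1
  'and' -> 0
  'to' -> 1
  'his' -> 3
  'and' -> 0
  'his' -> 3
  'red' -> 4

Encoded: [1, 0, 1, 3, 0, 3, 4]


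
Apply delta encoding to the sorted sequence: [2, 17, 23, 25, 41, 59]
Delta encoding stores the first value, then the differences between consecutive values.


First value: 2
Deltas:
  17 - 2 = 15
  23 - 17 = 6
  25 - 23 = 2
  41 - 25 = 16
  59 - 41 = 18


Delta encoded: [2, 15, 6, 2, 16, 18]


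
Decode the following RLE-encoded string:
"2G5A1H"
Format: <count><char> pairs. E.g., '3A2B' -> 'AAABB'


Expanding each <count><char> pair:
  2G -> 'GG'
  5A -> 'AAAAA'
  1H -> 'H'

Decoded = GGAAAAAH


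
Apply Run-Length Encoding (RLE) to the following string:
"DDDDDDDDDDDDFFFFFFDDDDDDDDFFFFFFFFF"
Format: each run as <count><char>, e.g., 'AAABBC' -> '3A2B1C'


Scanning runs left to right:
  i=0: run of 'D' x 12 -> '12D'
  i=12: run of 'F' x 6 -> '6F'
  i=18: run of 'D' x 8 -> '8D'
  i=26: run of 'F' x 9 -> '9F'

RLE = 12D6F8D9F


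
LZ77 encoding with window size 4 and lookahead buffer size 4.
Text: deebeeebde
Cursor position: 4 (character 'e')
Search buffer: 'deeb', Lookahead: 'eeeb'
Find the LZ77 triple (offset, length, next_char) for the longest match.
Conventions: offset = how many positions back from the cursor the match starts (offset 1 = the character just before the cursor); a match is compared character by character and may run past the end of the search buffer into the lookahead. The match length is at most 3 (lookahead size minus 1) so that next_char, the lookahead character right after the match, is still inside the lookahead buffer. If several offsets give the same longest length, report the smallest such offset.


Try each offset into the search buffer:
  offset=1 (pos 3, char 'b'): match length 0
  offset=2 (pos 2, char 'e'): match length 1
  offset=3 (pos 1, char 'e'): match length 2
  offset=4 (pos 0, char 'd'): match length 0
Longest match has length 2 at offset 3.
next_char = character at position 4 + 2 = 6 -> 'e'

Best match: offset=3, length=2 (matching 'ee' starting at position 1)
LZ77 triple: (3, 2, 'e')


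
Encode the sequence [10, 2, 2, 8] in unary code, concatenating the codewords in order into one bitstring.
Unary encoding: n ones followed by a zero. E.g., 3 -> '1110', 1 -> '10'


Encode each number as n ones followed by a terminating 0:
  10 -> 11111111110 (11 bits)
  2 -> 110 (3 bits)
  2 -> 110 (3 bits)
  8 -> 111111110 (9 bits)
Total length = 11 + 3 + 3 + 9 = 26 bits.

Unary([10, 2, 2, 8]) = 11111111110110110111111110 (26 bits)


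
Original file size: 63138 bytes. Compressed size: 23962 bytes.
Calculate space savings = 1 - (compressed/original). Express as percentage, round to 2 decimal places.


ratio = compressed/original = 23962/63138 = 0.379518
savings = 1 - ratio = 1 - 0.379518 = 0.620482
as a percentage: 0.620482 * 100 = 62.05%

Space savings = 1 - 23962/63138 = 62.05%


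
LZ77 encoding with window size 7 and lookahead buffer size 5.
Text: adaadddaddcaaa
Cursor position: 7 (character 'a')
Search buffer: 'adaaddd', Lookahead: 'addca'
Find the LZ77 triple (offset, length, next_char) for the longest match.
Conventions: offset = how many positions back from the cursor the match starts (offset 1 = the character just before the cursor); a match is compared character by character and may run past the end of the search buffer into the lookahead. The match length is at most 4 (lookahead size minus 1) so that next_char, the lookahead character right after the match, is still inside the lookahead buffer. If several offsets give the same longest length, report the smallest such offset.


Try each offset into the search buffer:
  offset=1 (pos 6, char 'd'): match length 0
  offset=2 (pos 5, char 'd'): match length 0
  offset=3 (pos 4, char 'd'): match length 0
  offset=4 (pos 3, char 'a'): match length 3
  offset=5 (pos 2, char 'a'): match length 1
  offset=6 (pos 1, char 'd'): match length 0
  offset=7 (pos 0, char 'a'): match length 2
Longest match has length 3 at offset 4.
next_char = character at position 7 + 3 = 10 -> 'c'

Best match: offset=4, length=3 (matching 'add' starting at position 3)
LZ77 triple: (4, 3, 'c')


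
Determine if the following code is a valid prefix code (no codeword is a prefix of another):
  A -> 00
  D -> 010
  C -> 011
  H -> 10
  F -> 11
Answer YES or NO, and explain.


Checking each pair (does one codeword prefix another?):
  A='00' vs D='010': no prefix
  A='00' vs C='011': no prefix
  A='00' vs H='10': no prefix
  A='00' vs F='11': no prefix
  D='010' vs A='00': no prefix
  D='010' vs C='011': no prefix
  D='010' vs H='10': no prefix
  D='010' vs F='11': no prefix
  C='011' vs A='00': no prefix
  C='011' vs D='010': no prefix
  C='011' vs H='10': no prefix
  C='011' vs F='11': no prefix
  H='10' vs A='00': no prefix
  H='10' vs D='010': no prefix
  H='10' vs C='011': no prefix
  H='10' vs F='11': no prefix
  F='11' vs A='00': no prefix
  F='11' vs D='010': no prefix
  F='11' vs C='011': no prefix
  F='11' vs H='10': no prefix
No violation found over all pairs.

YES -- this is a valid prefix code. No codeword is a prefix of any other codeword.


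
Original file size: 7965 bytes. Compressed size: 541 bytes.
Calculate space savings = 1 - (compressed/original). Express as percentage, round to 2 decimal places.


ratio = compressed/original = 541/7965 = 0.067922
savings = 1 - ratio = 1 - 0.067922 = 0.932078
as a percentage: 0.932078 * 100 = 93.21%

Space savings = 1 - 541/7965 = 93.21%


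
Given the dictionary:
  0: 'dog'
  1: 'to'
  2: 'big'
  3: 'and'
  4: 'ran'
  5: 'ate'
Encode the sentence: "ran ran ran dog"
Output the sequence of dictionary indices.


Look up each word in the dictionary:
  'ran' -> 4
  'ran' -> 4
  'ran' -> 4
  'dog' -> 0

Encoded: [4, 4, 4, 0]


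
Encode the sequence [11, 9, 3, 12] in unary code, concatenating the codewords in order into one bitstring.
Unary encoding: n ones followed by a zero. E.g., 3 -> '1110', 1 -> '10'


Encode each number as n ones followed by a terminating 0:
  11 -> 111111111110 (12 bits)
  9 -> 1111111110 (10 bits)
  3 -> 1110 (4 bits)
  12 -> 1111111111110 (13 bits)
Total length = 12 + 10 + 4 + 13 = 39 bits.

Unary([11, 9, 3, 12]) = 111111111110111111111011101111111111110 (39 bits)


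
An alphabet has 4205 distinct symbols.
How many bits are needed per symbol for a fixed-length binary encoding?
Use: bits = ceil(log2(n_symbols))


log2(4205) = 12.0379
Bracket: 2^12 = 4096 < 4205 <= 2^13 = 8192
So ceil(log2(4205)) = 13

bits = ceil(log2(4205)) = ceil(12.0379) = 13 bits


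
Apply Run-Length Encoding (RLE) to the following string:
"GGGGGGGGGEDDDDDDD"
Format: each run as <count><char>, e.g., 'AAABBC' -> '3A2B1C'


Scanning runs left to right:
  i=0: run of 'G' x 9 -> '9G'
  i=9: run of 'E' x 1 -> '1E'
  i=10: run of 'D' x 7 -> '7D'

RLE = 9G1E7D


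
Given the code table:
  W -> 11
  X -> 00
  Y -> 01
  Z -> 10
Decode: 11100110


Decoding:
11 -> W
10 -> Z
01 -> Y
10 -> Z


Result: WZYZ


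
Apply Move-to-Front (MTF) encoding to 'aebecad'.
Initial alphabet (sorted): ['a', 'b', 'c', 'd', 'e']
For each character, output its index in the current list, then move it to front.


MTF encoding:
'a': index 0 in ['a', 'b', 'c', 'd', 'e'] -> ['a', 'b', 'c', 'd', 'e']
'e': index 4 in ['a', 'b', 'c', 'd', 'e'] -> ['e', 'a', 'b', 'c', 'd']
'b': index 2 in ['e', 'a', 'b', 'c', 'd'] -> ['b', 'e', 'a', 'c', 'd']
'e': index 1 in ['b', 'e', 'a', 'c', 'd'] -> ['e', 'b', 'a', 'c', 'd']
'c': index 3 in ['e', 'b', 'a', 'c', 'd'] -> ['c', 'e', 'b', 'a', 'd']
'a': index 3 in ['c', 'e', 'b', 'a', 'd'] -> ['a', 'c', 'e', 'b', 'd']
'd': index 4 in ['a', 'c', 'e', 'b', 'd'] -> ['d', 'a', 'c', 'e', 'b']


Output: [0, 4, 2, 1, 3, 3, 4]


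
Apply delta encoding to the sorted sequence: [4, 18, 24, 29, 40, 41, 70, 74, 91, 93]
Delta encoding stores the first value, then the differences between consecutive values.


First value: 4
Deltas:
  18 - 4 = 14
  24 - 18 = 6
  29 - 24 = 5
  40 - 29 = 11
  41 - 40 = 1
  70 - 41 = 29
  74 - 70 = 4
  91 - 74 = 17
  93 - 91 = 2


Delta encoded: [4, 14, 6, 5, 11, 1, 29, 4, 17, 2]


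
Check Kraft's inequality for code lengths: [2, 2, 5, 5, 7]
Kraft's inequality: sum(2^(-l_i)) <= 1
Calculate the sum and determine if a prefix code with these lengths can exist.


Sum = 2^(-2) + 2^(-2) + 2^(-5) + 2^(-5) + 2^(-7)
    = 0.25 + 0.25 + 0.03125 + 0.03125 + 0.0078125
    = 73/128 = 0.5703125
Since 0.5703125 <= 1, Kraft's inequality IS satisfied.
A prefix code with these lengths CAN exist.

Kraft sum = 0.5703125. Satisfied.


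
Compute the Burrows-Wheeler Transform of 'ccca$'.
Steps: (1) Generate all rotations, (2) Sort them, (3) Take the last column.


Rotations (sorted):
  0: $ccca -> last char: a
  1: a$ccc -> last char: c
  2: ca$cc -> last char: c
  3: cca$c -> last char: c
  4: ccca$ -> last char: $


BWT = accc$


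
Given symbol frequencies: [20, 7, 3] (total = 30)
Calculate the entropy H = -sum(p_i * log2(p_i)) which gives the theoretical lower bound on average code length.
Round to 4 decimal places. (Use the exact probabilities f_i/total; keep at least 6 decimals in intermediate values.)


Per-symbol terms -p_i * log2(p_i) with p_i = f_i/30:
  p = 20/30 = 0.666667: log2(p) = -0.584963, -p*log2(p) = 0.389975
  p = 7/30 = 0.233333: log2(p) = -2.099536, -p*log2(p) = 0.489892
  p = 3/30 = 0.100000: log2(p) = -3.321928, -p*log2(p) = 0.332193
H = 0.389975 + 0.489892 + 0.332193 = 1.212060

H = 1.2121 bits/symbol


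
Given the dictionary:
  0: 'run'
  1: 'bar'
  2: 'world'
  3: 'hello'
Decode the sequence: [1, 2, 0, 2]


Look up each index in the dictionary:
  1 -> 'bar'
  2 -> 'world'
  0 -> 'run'
  2 -> 'world'

Decoded: "bar world run world"


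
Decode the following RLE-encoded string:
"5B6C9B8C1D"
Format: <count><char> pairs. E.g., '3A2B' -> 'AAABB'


Expanding each <count><char> pair:
  5B -> 'BBBBB'
  6C -> 'CCCCCC'
  9B -> 'BBBBBBBBB'
  8C -> 'CCCCCCCC'
  1D -> 'D'

Decoded = BBBBBCCCCCCBBBBBBBBBCCCCCCCCD


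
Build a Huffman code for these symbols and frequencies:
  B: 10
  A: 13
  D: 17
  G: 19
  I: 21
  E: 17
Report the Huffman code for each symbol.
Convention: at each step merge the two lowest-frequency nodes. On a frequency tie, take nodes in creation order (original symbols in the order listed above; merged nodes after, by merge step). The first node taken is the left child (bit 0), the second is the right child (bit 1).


Huffman tree construction:
Step 1: Merge B(10) + A(13) = 23
Step 2: Merge D(17) + E(17) = 34
Step 3: Merge G(19) + I(21) = 40
Step 4: Merge (B+A)(23) + (D+E)(34) = 57
Step 5: Merge (G+I)(40) + ((B+A)+(D+E))(57) = 97
Read each symbol's code off the tree from the root (left child = 0, right child = 1).

Codes:
  B: 100 (length 3)
  A: 101 (length 3)
  D: 110 (length 3)
  G: 00 (length 2)
  I: 01 (length 2)
  E: 111 (length 3)
Average code length: 251/97 = 2.5876 bits/symbol


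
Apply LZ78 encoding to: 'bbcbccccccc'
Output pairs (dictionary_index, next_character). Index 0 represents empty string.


LZ78 encoding steps:
Dictionary: {0: ''}
Step 1: w='' (idx 0), next='b' -> output (0, 'b'), add 'b' as idx 1
Step 2: w='b' (idx 1), next='c' -> output (1, 'c'), add 'bc' as idx 2
Step 3: w='bc' (idx 2), next='c' -> output (2, 'c'), add 'bcc' as idx 3
Step 4: w='' (idx 0), next='c' -> output (0, 'c'), add 'c' as idx 4
Step 5: w='c' (idx 4), next='c' -> output (4, 'c'), add 'cc' as idx 5
Step 6: w='cc' (idx 5), end of input -> output (5, '')


Encoded: [(0, 'b'), (1, 'c'), (2, 'c'), (0, 'c'), (4, 'c'), (5, '')]


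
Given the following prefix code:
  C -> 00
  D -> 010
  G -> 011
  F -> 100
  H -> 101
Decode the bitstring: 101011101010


Decoding step by step:
Bits 101 -> H
Bits 011 -> G
Bits 101 -> H
Bits 010 -> D


Decoded message: HGHD


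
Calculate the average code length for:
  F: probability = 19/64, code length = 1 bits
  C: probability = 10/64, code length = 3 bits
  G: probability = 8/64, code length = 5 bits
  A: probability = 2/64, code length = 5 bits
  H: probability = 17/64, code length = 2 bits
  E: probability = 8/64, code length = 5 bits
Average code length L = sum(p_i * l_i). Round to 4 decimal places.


Weighted contributions p_i * l_i:
  F: (19/64) * 1 = 19/64
  C: (10/64) * 3 = 30/64
  G: (8/64) * 5 = 40/64
  A: (2/64) * 5 = 10/64
  H: (17/64) * 2 = 34/64
  E: (8/64) * 5 = 40/64
Sum = (19 + 30 + 40 + 10 + 34 + 40)/64 = 173/64

L = 173/64 = 2.7031 bits/symbol


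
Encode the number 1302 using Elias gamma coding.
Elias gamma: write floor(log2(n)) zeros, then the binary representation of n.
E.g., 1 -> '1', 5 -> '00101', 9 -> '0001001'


num_bits = floor(log2(1302)) + 1 = 11
leading_zeros = num_bits - 1 = 10
binary(1302) = 10100010110

Elias gamma(1302) = '0000000000' + '10100010110' = 000000000010100010110 (21 bits)


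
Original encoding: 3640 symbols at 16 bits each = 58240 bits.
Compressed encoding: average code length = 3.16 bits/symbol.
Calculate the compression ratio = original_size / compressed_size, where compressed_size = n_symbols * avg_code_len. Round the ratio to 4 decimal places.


original_size = n_symbols * orig_bits = 3640 * 16 = 58240 bits
compressed_size = n_symbols * avg_code_len = 3640 * 3.16 = 11502.4 bits
ratio = original_size / compressed_size = 58240 / 11502.4 = 5.0633

Compression ratio = 5.0633


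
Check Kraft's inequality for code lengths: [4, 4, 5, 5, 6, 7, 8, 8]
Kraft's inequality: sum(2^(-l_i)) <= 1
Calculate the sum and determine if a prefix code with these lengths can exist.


Sum = 2^(-4) + 2^(-4) + 2^(-5) + 2^(-5) + 2^(-6) + 2^(-7) + 2^(-8) + 2^(-8)
    = 0.0625 + 0.0625 + 0.03125 + 0.03125 + 0.015625 + 0.0078125 + 0.00390625 + 0.00390625
    = 56/256 = 0.21875
Since 0.21875 <= 1, Kraft's inequality IS satisfied.
A prefix code with these lengths CAN exist.

Kraft sum = 0.21875. Satisfied.


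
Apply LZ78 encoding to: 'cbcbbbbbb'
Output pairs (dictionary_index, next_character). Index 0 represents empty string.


LZ78 encoding steps:
Dictionary: {0: ''}
Step 1: w='' (idx 0), next='c' -> output (0, 'c'), add 'c' as idx 1
Step 2: w='' (idx 0), next='b' -> output (0, 'b'), add 'b' as idx 2
Step 3: w='c' (idx 1), next='b' -> output (1, 'b'), add 'cb' as idx 3
Step 4: w='b' (idx 2), next='b' -> output (2, 'b'), add 'bb' as idx 4
Step 5: w='bb' (idx 4), next='b' -> output (4, 'b'), add 'bbb' as idx 5


Encoded: [(0, 'c'), (0, 'b'), (1, 'b'), (2, 'b'), (4, 'b')]


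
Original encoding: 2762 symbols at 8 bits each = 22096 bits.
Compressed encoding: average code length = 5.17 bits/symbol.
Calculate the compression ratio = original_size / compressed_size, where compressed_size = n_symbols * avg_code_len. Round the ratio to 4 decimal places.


original_size = n_symbols * orig_bits = 2762 * 8 = 22096 bits
compressed_size = n_symbols * avg_code_len = 2762 * 5.17 = 14279.54 bits
ratio = original_size / compressed_size = 22096 / 14279.54 = 1.5474

Compression ratio = 1.5474


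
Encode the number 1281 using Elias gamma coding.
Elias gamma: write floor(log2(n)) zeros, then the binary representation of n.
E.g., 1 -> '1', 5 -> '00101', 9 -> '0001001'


num_bits = floor(log2(1281)) + 1 = 11
leading_zeros = num_bits - 1 = 10
binary(1281) = 10100000001

Elias gamma(1281) = '0000000000' + '10100000001' = 000000000010100000001 (21 bits)


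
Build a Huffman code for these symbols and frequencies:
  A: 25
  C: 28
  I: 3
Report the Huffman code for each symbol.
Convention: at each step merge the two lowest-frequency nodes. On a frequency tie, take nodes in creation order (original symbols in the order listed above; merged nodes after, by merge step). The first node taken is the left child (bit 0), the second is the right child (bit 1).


Huffman tree construction:
Step 1: Merge I(3) + A(25) = 28
Step 2: Merge C(28) + (I+A)(28) = 56
Read each symbol's code off the tree from the root (left child = 0, right child = 1).

Codes:
  A: 11 (length 2)
  C: 0 (length 1)
  I: 10 (length 2)
Average code length: 84/56 = 1.5000 bits/symbol


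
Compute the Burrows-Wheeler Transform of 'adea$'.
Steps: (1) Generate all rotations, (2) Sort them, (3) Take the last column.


Rotations (sorted):
  0: $adea -> last char: a
  1: a$ade -> last char: e
  2: adea$ -> last char: $
  3: dea$a -> last char: a
  4: ea$ad -> last char: d


BWT = ae$ad


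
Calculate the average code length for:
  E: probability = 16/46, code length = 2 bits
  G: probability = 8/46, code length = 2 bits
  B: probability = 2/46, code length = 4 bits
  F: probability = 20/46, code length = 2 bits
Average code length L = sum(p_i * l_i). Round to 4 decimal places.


Weighted contributions p_i * l_i:
  E: (16/46) * 2 = 32/46
  G: (8/46) * 2 = 16/46
  B: (2/46) * 4 = 8/46
  F: (20/46) * 2 = 40/46
Sum = (32 + 16 + 8 + 40)/46 = 96/46

L = 96/46 = 2.0870 bits/symbol


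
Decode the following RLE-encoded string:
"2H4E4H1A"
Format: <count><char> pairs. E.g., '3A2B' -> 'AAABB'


Expanding each <count><char> pair:
  2H -> 'HH'
  4E -> 'EEEE'
  4H -> 'HHHH'
  1A -> 'A'

Decoded = HHEEEEHHHHA


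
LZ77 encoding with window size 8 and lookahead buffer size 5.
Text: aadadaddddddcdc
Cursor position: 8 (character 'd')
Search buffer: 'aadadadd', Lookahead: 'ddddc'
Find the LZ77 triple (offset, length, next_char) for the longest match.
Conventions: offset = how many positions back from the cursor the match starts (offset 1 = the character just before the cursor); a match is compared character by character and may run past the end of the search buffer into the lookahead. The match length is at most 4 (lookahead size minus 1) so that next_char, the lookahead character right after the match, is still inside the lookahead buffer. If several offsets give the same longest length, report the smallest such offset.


Try each offset into the search buffer:
  offset=1 (pos 7, char 'd'): match length 4
  offset=2 (pos 6, char 'd'): match length 4
  offset=3 (pos 5, char 'a'): match length 0
  offset=4 (pos 4, char 'd'): match length 1
  offset=5 (pos 3, char 'a'): match length 0
  offset=6 (pos 2, char 'd'): match length 1
  offset=7 (pos 1, char 'a'): match length 0
  offset=8 (pos 0, char 'a'): match length 0
Longest match has length 4, found at offsets 1, 2; take the smallest, offset 1.
next_char = character at position 8 + 4 = 12 -> 'c'

Best match: offset=1, length=4 (matching 'dddd' starting at position 7)
LZ77 triple: (1, 4, 'c')


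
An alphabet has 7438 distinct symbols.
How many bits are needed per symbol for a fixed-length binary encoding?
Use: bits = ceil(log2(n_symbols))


log2(7438) = 12.8607
Bracket: 2^12 = 4096 < 7438 <= 2^13 = 8192
So ceil(log2(7438)) = 13

bits = ceil(log2(7438)) = ceil(12.8607) = 13 bits


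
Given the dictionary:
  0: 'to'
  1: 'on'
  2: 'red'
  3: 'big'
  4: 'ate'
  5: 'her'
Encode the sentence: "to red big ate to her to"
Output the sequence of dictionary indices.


Look up each word in the dictionary:
  'to' -> 0
  'red' -> 2
  'big' -> 3
  'ate' -> 4
  'to' -> 0
  'her' -> 5
  'to' -> 0

Encoded: [0, 2, 3, 4, 0, 5, 0]


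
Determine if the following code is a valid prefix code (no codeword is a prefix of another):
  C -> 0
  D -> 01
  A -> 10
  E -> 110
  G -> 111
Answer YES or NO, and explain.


Checking each pair (does one codeword prefix another?):
  C='0' vs D='01': prefix -- VIOLATION

NO -- this is NOT a valid prefix code. C (0) is a prefix of D (01).


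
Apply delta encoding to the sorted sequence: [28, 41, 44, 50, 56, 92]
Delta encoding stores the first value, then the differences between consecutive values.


First value: 28
Deltas:
  41 - 28 = 13
  44 - 41 = 3
  50 - 44 = 6
  56 - 50 = 6
  92 - 56 = 36


Delta encoded: [28, 13, 3, 6, 6, 36]


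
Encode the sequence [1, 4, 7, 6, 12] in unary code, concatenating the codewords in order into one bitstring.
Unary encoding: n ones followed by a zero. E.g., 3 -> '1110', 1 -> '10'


Encode each number as n ones followed by a terminating 0:
  1 -> 10 (2 bits)
  4 -> 11110 (5 bits)
  7 -> 11111110 (8 bits)
  6 -> 1111110 (7 bits)
  12 -> 1111111111110 (13 bits)
Total length = 2 + 5 + 8 + 7 + 13 = 35 bits.

Unary([1, 4, 7, 6, 12]) = 10111101111111011111101111111111110 (35 bits)


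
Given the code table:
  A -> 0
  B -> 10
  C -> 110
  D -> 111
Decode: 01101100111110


Decoding:
0 -> A
110 -> C
110 -> C
0 -> A
111 -> D
110 -> C


Result: ACCADC


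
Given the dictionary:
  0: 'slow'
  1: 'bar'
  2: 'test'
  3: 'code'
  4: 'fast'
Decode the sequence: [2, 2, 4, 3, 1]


Look up each index in the dictionary:
  2 -> 'test'
  2 -> 'test'
  4 -> 'fast'
  3 -> 'code'
  1 -> 'bar'

Decoded: "test test fast code bar"


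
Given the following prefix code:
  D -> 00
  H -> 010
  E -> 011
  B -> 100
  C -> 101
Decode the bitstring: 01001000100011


Decoding step by step:
Bits 010 -> H
Bits 010 -> H
Bits 00 -> D
Bits 100 -> B
Bits 011 -> E


Decoded message: HHDBE


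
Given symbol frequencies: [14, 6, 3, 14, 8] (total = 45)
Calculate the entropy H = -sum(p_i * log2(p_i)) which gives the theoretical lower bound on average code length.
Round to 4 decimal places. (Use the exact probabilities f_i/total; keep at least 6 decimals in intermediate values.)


Per-symbol terms -p_i * log2(p_i) with p_i = f_i/45:
  p = 14/45 = 0.311111: log2(p) = -1.684498, -p*log2(p) = 0.524066
  p = 6/45 = 0.133333: log2(p) = -2.906891, -p*log2(p) = 0.387585
  p = 3/45 = 0.066667: log2(p) = -3.906891, -p*log2(p) = 0.260459
  p = 14/45 = 0.311111: log2(p) = -1.684498, -p*log2(p) = 0.524066
  p = 8/45 = 0.177778: log2(p) = -2.491853, -p*log2(p) = 0.442996
H = 0.524066 + 0.387585 + 0.260459 + 0.524066 + 0.442996 = 2.139172

H = 2.1392 bits/symbol


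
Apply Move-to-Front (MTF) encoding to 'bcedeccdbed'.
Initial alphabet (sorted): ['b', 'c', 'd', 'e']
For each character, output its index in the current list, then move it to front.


MTF encoding:
'b': index 0 in ['b', 'c', 'd', 'e'] -> ['b', 'c', 'd', 'e']
'c': index 1 in ['b', 'c', 'd', 'e'] -> ['c', 'b', 'd', 'e']
'e': index 3 in ['c', 'b', 'd', 'e'] -> ['e', 'c', 'b', 'd']
'd': index 3 in ['e', 'c', 'b', 'd'] -> ['d', 'e', 'c', 'b']
'e': index 1 in ['d', 'e', 'c', 'b'] -> ['e', 'd', 'c', 'b']
'c': index 2 in ['e', 'd', 'c', 'b'] -> ['c', 'e', 'd', 'b']
'c': index 0 in ['c', 'e', 'd', 'b'] -> ['c', 'e', 'd', 'b']
'd': index 2 in ['c', 'e', 'd', 'b'] -> ['d', 'c', 'e', 'b']
'b': index 3 in ['d', 'c', 'e', 'b'] -> ['b', 'd', 'c', 'e']
'e': index 3 in ['b', 'd', 'c', 'e'] -> ['e', 'b', 'd', 'c']
'd': index 2 in ['e', 'b', 'd', 'c'] -> ['d', 'e', 'b', 'c']


Output: [0, 1, 3, 3, 1, 2, 0, 2, 3, 3, 2]


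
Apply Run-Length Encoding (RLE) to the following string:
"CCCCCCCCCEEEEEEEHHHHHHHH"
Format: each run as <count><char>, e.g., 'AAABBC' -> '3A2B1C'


Scanning runs left to right:
  i=0: run of 'C' x 9 -> '9C'
  i=9: run of 'E' x 7 -> '7E'
  i=16: run of 'H' x 8 -> '8H'

RLE = 9C7E8H


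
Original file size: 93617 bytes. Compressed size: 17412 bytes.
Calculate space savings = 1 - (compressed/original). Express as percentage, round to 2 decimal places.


ratio = compressed/original = 17412/93617 = 0.185992
savings = 1 - ratio = 1 - 0.185992 = 0.814008
as a percentage: 0.814008 * 100 = 81.4%

Space savings = 1 - 17412/93617 = 81.4%


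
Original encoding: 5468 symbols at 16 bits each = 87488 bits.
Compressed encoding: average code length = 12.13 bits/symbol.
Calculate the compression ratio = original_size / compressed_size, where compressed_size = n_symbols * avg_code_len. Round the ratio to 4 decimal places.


original_size = n_symbols * orig_bits = 5468 * 16 = 87488 bits
compressed_size = n_symbols * avg_code_len = 5468 * 12.13 = 66326.84 bits
ratio = original_size / compressed_size = 87488 / 66326.84 = 1.319

Compression ratio = 1.319


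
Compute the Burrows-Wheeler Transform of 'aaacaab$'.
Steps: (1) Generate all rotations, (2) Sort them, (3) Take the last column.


Rotations (sorted):
  0: $aaacaab -> last char: b
  1: aaacaab$ -> last char: $
  2: aab$aaac -> last char: c
  3: aacaab$a -> last char: a
  4: ab$aaaca -> last char: a
  5: acaab$aa -> last char: a
  6: b$aaacaa -> last char: a
  7: caab$aaa -> last char: a


BWT = b$caaaaa


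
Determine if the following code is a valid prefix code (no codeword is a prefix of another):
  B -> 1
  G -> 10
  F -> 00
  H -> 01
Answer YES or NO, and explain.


Checking each pair (does one codeword prefix another?):
  B='1' vs G='10': prefix -- VIOLATION

NO -- this is NOT a valid prefix code. B (1) is a prefix of G (10).


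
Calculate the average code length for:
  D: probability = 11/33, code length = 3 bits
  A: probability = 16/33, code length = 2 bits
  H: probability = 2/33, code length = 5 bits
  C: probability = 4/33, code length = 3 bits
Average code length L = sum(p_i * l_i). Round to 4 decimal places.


Weighted contributions p_i * l_i:
  D: (11/33) * 3 = 33/33
  A: (16/33) * 2 = 32/33
  H: (2/33) * 5 = 10/33
  C: (4/33) * 3 = 12/33
Sum = (33 + 32 + 10 + 12)/33 = 87/33

L = 87/33 = 2.6364 bits/symbol


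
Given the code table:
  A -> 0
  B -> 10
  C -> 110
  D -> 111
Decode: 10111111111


Decoding:
10 -> B
111 -> D
111 -> D
111 -> D


Result: BDDD


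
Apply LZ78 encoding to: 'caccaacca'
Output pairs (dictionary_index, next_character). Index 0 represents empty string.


LZ78 encoding steps:
Dictionary: {0: ''}
Step 1: w='' (idx 0), next='c' -> output (0, 'c'), add 'c' as idx 1
Step 2: w='' (idx 0), next='a' -> output (0, 'a'), add 'a' as idx 2
Step 3: w='c' (idx 1), next='c' -> output (1, 'c'), add 'cc' as idx 3
Step 4: w='a' (idx 2), next='a' -> output (2, 'a'), add 'aa' as idx 4
Step 5: w='cc' (idx 3), next='a' -> output (3, 'a'), add 'cca' as idx 5


Encoded: [(0, 'c'), (0, 'a'), (1, 'c'), (2, 'a'), (3, 'a')]


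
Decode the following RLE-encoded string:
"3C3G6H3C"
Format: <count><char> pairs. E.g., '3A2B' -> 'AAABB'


Expanding each <count><char> pair:
  3C -> 'CCC'
  3G -> 'GGG'
  6H -> 'HHHHHH'
  3C -> 'CCC'

Decoded = CCCGGGHHHHHHCCC


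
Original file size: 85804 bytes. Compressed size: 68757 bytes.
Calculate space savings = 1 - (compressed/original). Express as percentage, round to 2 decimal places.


ratio = compressed/original = 68757/85804 = 0.801326
savings = 1 - ratio = 1 - 0.801326 = 0.198674
as a percentage: 0.198674 * 100 = 19.87%

Space savings = 1 - 68757/85804 = 19.87%


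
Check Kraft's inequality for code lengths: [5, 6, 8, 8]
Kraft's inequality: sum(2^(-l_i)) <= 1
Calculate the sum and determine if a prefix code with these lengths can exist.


Sum = 2^(-5) + 2^(-6) + 2^(-8) + 2^(-8)
    = 0.03125 + 0.015625 + 0.00390625 + 0.00390625
    = 14/256 = 0.0546875
Since 0.0546875 <= 1, Kraft's inequality IS satisfied.
A prefix code with these lengths CAN exist.

Kraft sum = 0.0546875. Satisfied.


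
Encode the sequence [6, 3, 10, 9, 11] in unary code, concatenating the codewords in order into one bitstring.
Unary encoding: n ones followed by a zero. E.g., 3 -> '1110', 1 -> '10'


Encode each number as n ones followed by a terminating 0:
  6 -> 1111110 (7 bits)
  3 -> 1110 (4 bits)
  10 -> 11111111110 (11 bits)
  9 -> 1111111110 (10 bits)
  11 -> 111111111110 (12 bits)
Total length = 7 + 4 + 11 + 10 + 12 = 44 bits.

Unary([6, 3, 10, 9, 11]) = 11111101110111111111101111111110111111111110 (44 bits)


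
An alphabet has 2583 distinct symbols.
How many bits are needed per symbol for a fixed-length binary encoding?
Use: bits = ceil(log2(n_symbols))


log2(2583) = 11.3348
Bracket: 2^11 = 2048 < 2583 <= 2^12 = 4096
So ceil(log2(2583)) = 12

bits = ceil(log2(2583)) = ceil(11.3348) = 12 bits


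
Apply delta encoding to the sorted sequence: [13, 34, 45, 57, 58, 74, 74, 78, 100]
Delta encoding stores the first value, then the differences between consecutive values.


First value: 13
Deltas:
  34 - 13 = 21
  45 - 34 = 11
  57 - 45 = 12
  58 - 57 = 1
  74 - 58 = 16
  74 - 74 = 0
  78 - 74 = 4
  100 - 78 = 22


Delta encoded: [13, 21, 11, 12, 1, 16, 0, 4, 22]


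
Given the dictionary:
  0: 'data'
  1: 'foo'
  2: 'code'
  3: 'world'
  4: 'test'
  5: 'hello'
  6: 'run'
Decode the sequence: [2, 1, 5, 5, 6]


Look up each index in the dictionary:
  2 -> 'code'
  1 -> 'foo'
  5 -> 'hello'
  5 -> 'hello'
  6 -> 'run'

Decoded: "code foo hello hello run"


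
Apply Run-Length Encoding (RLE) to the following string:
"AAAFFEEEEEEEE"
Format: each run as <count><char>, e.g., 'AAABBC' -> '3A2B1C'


Scanning runs left to right:
  i=0: run of 'A' x 3 -> '3A'
  i=3: run of 'F' x 2 -> '2F'
  i=5: run of 'E' x 8 -> '8E'

RLE = 3A2F8E


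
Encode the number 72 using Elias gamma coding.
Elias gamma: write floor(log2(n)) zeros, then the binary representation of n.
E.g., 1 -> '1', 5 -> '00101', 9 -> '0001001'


num_bits = floor(log2(72)) + 1 = 7
leading_zeros = num_bits - 1 = 6
binary(72) = 1001000

Elias gamma(72) = '000000' + '1001000' = 0000001001000 (13 bits)


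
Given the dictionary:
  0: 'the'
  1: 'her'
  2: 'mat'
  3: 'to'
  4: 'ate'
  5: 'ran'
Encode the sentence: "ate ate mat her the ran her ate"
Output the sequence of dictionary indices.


Look up each word in the dictionary:
  'ate' -> 4
  'ate' -> 4
  'mat' -> 2
  'her' -> 1
  'the' -> 0
  'ran' -> 5
  'her' -> 1
  'ate' -> 4

Encoded: [4, 4, 2, 1, 0, 5, 1, 4]


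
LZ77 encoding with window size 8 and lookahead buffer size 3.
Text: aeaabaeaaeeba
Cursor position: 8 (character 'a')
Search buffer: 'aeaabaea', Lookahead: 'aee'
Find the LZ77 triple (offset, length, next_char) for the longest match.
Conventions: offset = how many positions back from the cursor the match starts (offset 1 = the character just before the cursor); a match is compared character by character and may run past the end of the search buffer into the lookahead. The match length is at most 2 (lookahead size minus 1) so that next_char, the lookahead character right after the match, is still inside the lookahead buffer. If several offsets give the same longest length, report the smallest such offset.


Try each offset into the search buffer:
  offset=1 (pos 7, char 'a'): match length 1
  offset=2 (pos 6, char 'e'): match length 0
  offset=3 (pos 5, char 'a'): match length 2
  offset=4 (pos 4, char 'b'): match length 0
  offset=5 (pos 3, char 'a'): match length 1
  offset=6 (pos 2, char 'a'): match length 1
  offset=7 (pos 1, char 'e'): match length 0
  offset=8 (pos 0, char 'a'): match length 2
Longest match has length 2, found at offsets 3, 8; take the smallest, offset 3.
next_char = character at position 8 + 2 = 10 -> 'e'

Best match: offset=3, length=2 (matching 'ae' starting at position 5)
LZ77 triple: (3, 2, 'e')


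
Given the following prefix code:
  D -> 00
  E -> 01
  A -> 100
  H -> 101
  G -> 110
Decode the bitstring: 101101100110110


Decoding step by step:
Bits 101 -> H
Bits 101 -> H
Bits 100 -> A
Bits 110 -> G
Bits 110 -> G


Decoded message: HHAGG


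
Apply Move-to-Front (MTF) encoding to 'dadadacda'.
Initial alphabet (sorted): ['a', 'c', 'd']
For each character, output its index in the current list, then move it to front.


MTF encoding:
'd': index 2 in ['a', 'c', 'd'] -> ['d', 'a', 'c']
'a': index 1 in ['d', 'a', 'c'] -> ['a', 'd', 'c']
'd': index 1 in ['a', 'd', 'c'] -> ['d', 'a', 'c']
'a': index 1 in ['d', 'a', 'c'] -> ['a', 'd', 'c']
'd': index 1 in ['a', 'd', 'c'] -> ['d', 'a', 'c']
'a': index 1 in ['d', 'a', 'c'] -> ['a', 'd', 'c']
'c': index 2 in ['a', 'd', 'c'] -> ['c', 'a', 'd']
'd': index 2 in ['c', 'a', 'd'] -> ['d', 'c', 'a']
'a': index 2 in ['d', 'c', 'a'] -> ['a', 'd', 'c']


Output: [2, 1, 1, 1, 1, 1, 2, 2, 2]


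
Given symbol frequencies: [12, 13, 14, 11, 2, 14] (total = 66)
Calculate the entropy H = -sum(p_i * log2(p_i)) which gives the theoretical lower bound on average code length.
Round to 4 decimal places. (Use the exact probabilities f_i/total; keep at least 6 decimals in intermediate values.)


Per-symbol terms -p_i * log2(p_i) with p_i = f_i/66:
  p = 12/66 = 0.181818: log2(p) = -2.459432, -p*log2(p) = 0.447169
  p = 13/66 = 0.196970: log2(p) = -2.343954, -p*log2(p) = 0.461688
  p = 14/66 = 0.212121: log2(p) = -2.237039, -p*log2(p) = 0.474523
  p = 11/66 = 0.166667: log2(p) = -2.584963, -p*log2(p) = 0.430827
  p = 2/66 = 0.030303: log2(p) = -5.044394, -p*log2(p) = 0.152860
  p = 14/66 = 0.212121: log2(p) = -2.237039, -p*log2(p) = 0.474523
H = 0.447169 + 0.461688 + 0.474523 + 0.430827 + 0.152860 + 0.474523 = 2.441590

H = 2.4416 bits/symbol
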